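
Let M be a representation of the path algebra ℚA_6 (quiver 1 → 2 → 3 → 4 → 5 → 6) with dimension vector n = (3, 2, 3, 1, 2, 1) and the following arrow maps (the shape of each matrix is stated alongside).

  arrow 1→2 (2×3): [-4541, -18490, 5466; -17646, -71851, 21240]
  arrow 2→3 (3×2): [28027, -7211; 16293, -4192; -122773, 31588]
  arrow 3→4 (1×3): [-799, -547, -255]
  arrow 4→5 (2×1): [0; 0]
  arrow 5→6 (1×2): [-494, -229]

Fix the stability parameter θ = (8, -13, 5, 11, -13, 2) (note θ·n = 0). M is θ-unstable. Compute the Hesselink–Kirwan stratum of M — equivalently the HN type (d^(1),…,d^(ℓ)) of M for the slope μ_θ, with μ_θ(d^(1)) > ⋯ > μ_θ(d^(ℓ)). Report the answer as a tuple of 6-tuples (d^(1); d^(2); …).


Interval decomposition of M: I[1,1], I[1,3], I[1,4], I[3,3], I[5,5], I[5,6].
HN type (ℓ=6): μ^(1)=11; μ^(2)=8; μ^(3)=5; μ^(4)=2; μ^(5)=-5/2; μ^(6)=-13

((0, 0, 0, 1, 0, 0); (1, 0, 0, 0, 0, 0); (0, 0, 3, 0, 0, 0); (0, 0, 0, 0, 0, 1); (2, 2, 0, 0, 0, 0); (0, 0, 0, 0, 2, 0))


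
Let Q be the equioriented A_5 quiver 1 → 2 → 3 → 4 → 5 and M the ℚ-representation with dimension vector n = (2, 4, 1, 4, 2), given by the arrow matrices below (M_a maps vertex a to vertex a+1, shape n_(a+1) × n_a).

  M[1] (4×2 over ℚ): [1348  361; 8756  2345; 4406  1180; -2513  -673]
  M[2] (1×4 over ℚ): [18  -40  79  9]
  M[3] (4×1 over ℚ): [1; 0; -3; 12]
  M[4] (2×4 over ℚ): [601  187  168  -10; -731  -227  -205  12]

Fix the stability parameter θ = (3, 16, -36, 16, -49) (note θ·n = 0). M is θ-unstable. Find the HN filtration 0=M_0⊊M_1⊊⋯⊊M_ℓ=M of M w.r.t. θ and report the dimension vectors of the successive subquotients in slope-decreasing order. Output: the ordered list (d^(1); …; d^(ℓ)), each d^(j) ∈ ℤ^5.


Barcode: M ≅ I[1,2], I[1,5], I[2,2]^2, I[4,4]^2, I[4,5]. HN layers by μ_θ (4 steps, strictly decreasing):
  μ^(1)=16; μ^(2)=3; μ^(3)=-10; μ^(4)=-33/2

((0, 3, 0, 2, 0); (1, 0, 0, 0, 0); (1, 1, 1, 1, 1); (0, 0, 0, 1, 1))


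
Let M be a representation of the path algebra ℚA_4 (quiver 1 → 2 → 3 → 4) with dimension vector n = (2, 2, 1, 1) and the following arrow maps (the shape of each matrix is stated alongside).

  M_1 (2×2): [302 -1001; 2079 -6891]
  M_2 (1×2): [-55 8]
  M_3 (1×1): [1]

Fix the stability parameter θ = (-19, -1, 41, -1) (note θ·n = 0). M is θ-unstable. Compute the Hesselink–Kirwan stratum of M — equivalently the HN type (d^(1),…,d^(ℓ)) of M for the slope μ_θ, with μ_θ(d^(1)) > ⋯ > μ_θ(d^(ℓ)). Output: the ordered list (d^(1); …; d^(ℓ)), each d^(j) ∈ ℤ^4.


Via rank(M_{q-1}∘⋯∘M_p): M ≅ I[1,2], I[1,4].
μ_θ-semistable layers: μ^(1)=20; μ^(2)=-1; μ^(3)=-19

((0, 0, 1, 1); (0, 2, 0, 0); (2, 0, 0, 0))


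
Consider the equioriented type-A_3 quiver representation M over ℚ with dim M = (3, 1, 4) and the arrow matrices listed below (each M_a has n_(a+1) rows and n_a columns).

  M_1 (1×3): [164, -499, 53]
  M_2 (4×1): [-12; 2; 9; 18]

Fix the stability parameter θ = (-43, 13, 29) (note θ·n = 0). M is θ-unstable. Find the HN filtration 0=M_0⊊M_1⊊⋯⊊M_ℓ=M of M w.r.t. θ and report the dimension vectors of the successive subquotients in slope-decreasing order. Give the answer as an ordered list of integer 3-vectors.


Interval decomposition of M: I[1,1]^2, I[1,3], I[3,3]^3.
HN type (ℓ=3): μ^(1)=29; μ^(2)=13; μ^(3)=-43

((0, 0, 4); (0, 1, 0); (3, 0, 0))


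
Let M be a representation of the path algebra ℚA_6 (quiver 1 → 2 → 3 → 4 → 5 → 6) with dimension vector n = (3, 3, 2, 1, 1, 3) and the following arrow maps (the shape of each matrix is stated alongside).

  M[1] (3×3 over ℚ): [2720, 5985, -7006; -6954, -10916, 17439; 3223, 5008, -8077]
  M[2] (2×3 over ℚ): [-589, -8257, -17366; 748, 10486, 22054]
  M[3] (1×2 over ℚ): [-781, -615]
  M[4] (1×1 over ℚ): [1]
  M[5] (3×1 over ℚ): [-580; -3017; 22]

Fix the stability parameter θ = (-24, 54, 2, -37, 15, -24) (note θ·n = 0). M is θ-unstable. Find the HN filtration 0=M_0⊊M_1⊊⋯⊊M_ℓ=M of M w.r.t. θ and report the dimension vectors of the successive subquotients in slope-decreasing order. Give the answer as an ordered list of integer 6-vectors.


Via rank(M_{q-1}∘⋯∘M_p): M ≅ I[1,2], I[1,3], I[1,6], I[6,6]^2.
μ_θ-semistable layers: μ^(1)=54; μ^(2)=28; μ^(3)=2; μ^(4)=-24

((0, 1, 0, 0, 0, 0); (0, 1, 1, 0, 0, 0); (0, 1, 1, 1, 1, 1); (3, 0, 0, 0, 0, 2))


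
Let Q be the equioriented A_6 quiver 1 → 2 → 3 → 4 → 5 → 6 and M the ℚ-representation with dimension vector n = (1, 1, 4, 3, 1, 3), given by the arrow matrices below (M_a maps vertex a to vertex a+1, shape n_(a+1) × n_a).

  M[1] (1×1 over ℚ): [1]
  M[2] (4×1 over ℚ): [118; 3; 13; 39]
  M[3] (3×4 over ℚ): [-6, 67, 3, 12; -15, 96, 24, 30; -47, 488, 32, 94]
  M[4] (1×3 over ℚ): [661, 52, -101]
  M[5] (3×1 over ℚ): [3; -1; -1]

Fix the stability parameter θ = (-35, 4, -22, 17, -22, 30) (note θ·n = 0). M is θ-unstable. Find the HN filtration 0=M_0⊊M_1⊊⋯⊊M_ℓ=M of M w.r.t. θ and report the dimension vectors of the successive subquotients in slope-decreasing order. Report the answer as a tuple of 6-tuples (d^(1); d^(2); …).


Barcode: M ≅ I[1,3], I[3,3], I[3,4], I[3,6], I[4,4], I[6,6]^2. HN layers by μ_θ (6 steps, strictly decreasing):
  μ^(1)=30; μ^(2)=17; μ^(3)=-5/2; μ^(4)=-9; μ^(5)=-22; μ^(6)=-35

((0, 0, 0, 0, 0, 3); (0, 0, 0, 2, 0, 0); (0, 0, 0, 1, 1, 0); (0, 1, 1, 0, 0, 0); (0, 0, 3, 0, 0, 0); (1, 0, 0, 0, 0, 0))


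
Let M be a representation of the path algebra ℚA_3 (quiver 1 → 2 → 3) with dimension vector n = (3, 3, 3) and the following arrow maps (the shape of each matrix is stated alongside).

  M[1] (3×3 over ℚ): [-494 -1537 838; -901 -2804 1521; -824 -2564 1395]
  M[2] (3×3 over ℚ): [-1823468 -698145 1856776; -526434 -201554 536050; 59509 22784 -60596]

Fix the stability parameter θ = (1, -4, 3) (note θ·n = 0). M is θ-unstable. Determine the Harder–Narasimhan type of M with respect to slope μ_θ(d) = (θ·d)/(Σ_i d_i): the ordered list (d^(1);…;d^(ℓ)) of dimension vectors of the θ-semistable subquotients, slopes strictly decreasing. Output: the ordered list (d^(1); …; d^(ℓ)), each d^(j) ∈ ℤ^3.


Barcode: M ≅ I[1,3]^3. HN layers by μ_θ (2 steps, strictly decreasing):
  μ^(1)=3; μ^(2)=-3/2

((0, 0, 3); (3, 3, 0))


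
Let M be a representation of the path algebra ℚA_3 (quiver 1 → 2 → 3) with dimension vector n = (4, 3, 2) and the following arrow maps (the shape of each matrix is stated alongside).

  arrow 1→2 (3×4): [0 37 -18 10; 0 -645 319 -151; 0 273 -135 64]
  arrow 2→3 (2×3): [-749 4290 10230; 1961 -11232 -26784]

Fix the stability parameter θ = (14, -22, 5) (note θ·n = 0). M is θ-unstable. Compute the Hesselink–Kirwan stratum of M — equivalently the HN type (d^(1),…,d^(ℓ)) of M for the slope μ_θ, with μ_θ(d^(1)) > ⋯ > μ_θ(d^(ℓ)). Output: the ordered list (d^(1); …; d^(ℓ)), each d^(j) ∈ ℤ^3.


Barcode: M ≅ I[1,1], I[1,2], I[1,3]^2. HN layers by μ_θ (3 steps, strictly decreasing):
  μ^(1)=14; μ^(2)=5; μ^(3)=-4

((1, 0, 0); (0, 0, 2); (3, 3, 0))


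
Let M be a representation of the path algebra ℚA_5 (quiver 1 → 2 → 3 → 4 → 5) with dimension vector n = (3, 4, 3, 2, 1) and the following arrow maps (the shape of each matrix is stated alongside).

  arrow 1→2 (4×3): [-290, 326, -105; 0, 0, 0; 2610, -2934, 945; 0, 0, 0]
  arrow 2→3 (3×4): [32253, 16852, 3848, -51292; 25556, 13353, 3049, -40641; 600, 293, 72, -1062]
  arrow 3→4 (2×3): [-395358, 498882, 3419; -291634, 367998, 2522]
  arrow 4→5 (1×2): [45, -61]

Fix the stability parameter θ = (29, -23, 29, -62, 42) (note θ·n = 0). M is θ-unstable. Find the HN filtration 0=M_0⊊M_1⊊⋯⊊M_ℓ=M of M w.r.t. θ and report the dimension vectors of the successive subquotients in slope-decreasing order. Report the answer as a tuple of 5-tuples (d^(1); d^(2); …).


Barcode: M ≅ I[1,1]^2, I[1,3], I[2,2], I[2,4], I[2,5]. HN layers by μ_θ (5 steps, strictly decreasing):
  μ^(1)=42; μ^(2)=29; μ^(3)=3; μ^(4)=-33/2; μ^(5)=-23

((0, 0, 0, 0, 1); (2, 0, 1, 0, 0); (1, 1, 0, 0, 0); (0, 0, 2, 2, 0); (0, 3, 0, 0, 0))


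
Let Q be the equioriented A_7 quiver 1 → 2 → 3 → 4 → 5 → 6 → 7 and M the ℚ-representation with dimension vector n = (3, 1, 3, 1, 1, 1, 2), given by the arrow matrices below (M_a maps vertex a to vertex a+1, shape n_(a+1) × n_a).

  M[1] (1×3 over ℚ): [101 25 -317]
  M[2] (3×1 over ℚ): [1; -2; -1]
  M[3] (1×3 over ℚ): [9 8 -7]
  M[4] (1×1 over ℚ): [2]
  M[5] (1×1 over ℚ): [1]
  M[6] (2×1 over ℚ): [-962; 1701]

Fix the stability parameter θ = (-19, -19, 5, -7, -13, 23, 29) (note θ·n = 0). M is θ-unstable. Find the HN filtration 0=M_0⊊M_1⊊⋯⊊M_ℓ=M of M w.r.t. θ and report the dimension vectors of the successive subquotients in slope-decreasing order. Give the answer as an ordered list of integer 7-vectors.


Barcode: M ≅ I[1,1]^2, I[1,3], I[3,3], I[3,7], I[7,7]. HN layers by μ_θ (5 steps, strictly decreasing):
  μ^(1)=29; μ^(2)=23; μ^(3)=5; μ^(4)=-5; μ^(5)=-19

((0, 0, 0, 0, 0, 0, 2); (0, 0, 0, 0, 0, 1, 0); (0, 0, 2, 0, 0, 0, 0); (0, 0, 1, 1, 1, 0, 0); (3, 1, 0, 0, 0, 0, 0))


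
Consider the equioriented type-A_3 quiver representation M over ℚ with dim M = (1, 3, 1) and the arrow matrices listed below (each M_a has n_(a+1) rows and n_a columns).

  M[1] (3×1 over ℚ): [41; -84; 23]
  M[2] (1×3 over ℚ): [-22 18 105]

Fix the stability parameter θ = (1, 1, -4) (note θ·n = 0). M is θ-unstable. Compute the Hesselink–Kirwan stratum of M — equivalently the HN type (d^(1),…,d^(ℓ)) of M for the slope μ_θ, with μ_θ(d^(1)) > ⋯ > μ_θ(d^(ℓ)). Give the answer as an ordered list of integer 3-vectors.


Via rank(M_{q-1}∘⋯∘M_p): M ≅ I[1,3], I[2,2]^2.
μ_θ-semistable layers: μ^(1)=1; μ^(2)=-2/3

((0, 2, 0); (1, 1, 1))


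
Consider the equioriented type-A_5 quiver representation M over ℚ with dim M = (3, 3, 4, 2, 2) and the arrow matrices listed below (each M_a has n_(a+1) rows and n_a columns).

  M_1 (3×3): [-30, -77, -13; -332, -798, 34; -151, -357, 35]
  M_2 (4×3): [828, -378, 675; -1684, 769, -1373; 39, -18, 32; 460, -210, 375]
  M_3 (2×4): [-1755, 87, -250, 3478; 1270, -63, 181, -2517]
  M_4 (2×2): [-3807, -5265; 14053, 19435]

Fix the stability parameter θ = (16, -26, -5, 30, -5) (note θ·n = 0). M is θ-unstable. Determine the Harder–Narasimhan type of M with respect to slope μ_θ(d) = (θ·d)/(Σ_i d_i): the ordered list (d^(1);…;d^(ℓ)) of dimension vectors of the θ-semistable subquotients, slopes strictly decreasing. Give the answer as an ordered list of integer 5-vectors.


Via rank(M_{q-1}∘⋯∘M_p): M ≅ I[1,1], I[1,4], I[1,5], I[2,3], I[3,3], I[5,5].
μ_θ-semistable layers: μ^(1)=30; μ^(2)=16; μ^(3)=25/2; μ^(4)=-5; μ^(5)=-26

((0, 0, 0, 1, 0); (1, 0, 0, 0, 0); (0, 0, 0, 1, 1); (2, 2, 4, 0, 1); (0, 1, 0, 0, 0))


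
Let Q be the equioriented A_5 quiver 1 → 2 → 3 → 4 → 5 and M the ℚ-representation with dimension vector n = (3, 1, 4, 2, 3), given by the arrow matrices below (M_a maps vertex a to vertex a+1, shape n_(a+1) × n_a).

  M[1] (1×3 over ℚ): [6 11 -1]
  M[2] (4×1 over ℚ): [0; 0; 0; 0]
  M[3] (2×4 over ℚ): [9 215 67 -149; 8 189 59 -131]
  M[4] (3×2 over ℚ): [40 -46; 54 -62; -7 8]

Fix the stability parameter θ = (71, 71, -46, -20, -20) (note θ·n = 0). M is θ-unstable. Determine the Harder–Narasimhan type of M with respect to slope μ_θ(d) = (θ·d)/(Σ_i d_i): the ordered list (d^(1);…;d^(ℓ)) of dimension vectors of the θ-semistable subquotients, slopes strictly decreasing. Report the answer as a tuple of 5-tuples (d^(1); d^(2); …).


Interval decomposition of M: I[1,1]^2, I[1,2], I[3,3]^2, I[3,5]^2, I[5,5].
HN type (ℓ=3): μ^(1)=71; μ^(2)=-20; μ^(3)=-46

((3, 1, 0, 0, 0); (0, 0, 0, 2, 3); (0, 0, 4, 0, 0))


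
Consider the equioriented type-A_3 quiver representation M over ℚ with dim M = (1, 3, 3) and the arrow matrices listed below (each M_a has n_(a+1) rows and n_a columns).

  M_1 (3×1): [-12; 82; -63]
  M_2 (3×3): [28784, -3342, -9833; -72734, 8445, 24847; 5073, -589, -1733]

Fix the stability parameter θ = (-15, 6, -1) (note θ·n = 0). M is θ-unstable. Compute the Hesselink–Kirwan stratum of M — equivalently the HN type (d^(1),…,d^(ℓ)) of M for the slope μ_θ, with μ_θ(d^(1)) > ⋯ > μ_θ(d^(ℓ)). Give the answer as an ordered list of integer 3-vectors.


Barcode: M ≅ I[1,3], I[2,3]^2. HN layers by μ_θ (2 steps, strictly decreasing):
  μ^(1)=5/2; μ^(2)=-15

((0, 3, 3); (1, 0, 0))


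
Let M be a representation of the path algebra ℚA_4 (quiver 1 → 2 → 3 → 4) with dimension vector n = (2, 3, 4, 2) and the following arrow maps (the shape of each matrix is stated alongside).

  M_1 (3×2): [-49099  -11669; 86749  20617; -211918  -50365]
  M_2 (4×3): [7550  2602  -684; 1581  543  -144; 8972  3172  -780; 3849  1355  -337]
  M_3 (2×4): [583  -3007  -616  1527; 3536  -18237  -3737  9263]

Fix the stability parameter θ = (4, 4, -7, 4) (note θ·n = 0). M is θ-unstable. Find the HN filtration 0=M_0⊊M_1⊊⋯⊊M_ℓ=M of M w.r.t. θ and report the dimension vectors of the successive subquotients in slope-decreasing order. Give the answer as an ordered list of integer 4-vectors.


Via rank(M_{q-1}∘⋯∘M_p): M ≅ I[1,2], I[1,4], I[2,4], I[3,3]^2.
μ_θ-semistable layers: μ^(1)=4; μ^(2)=1/3; μ^(3)=-3/2; μ^(4)=-7

((1, 1, 0, 2); (1, 1, 1, 0); (0, 1, 1, 0); (0, 0, 2, 0))


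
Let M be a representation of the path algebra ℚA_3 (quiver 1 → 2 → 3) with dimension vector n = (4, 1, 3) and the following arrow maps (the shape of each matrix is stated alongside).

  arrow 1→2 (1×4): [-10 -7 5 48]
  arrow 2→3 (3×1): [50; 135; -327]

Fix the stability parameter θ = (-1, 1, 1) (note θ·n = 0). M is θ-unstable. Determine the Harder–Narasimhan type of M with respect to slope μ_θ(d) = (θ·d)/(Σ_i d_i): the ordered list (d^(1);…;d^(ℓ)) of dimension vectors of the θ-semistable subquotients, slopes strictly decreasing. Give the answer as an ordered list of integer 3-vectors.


Interval decomposition of M: I[1,1]^3, I[1,3], I[3,3]^2.
HN type (ℓ=2): μ^(1)=1; μ^(2)=-1

((0, 1, 3); (4, 0, 0))


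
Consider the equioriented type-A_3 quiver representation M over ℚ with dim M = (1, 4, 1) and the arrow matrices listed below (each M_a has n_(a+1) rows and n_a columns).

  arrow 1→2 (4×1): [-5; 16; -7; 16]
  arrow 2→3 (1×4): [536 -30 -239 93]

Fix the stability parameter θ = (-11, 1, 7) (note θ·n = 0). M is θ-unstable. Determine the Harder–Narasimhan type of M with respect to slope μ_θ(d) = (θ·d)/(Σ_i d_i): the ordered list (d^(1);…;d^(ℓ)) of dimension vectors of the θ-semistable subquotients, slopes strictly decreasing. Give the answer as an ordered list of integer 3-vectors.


Barcode: M ≅ I[1,3], I[2,2]^3. HN layers by μ_θ (3 steps, strictly decreasing):
  μ^(1)=7; μ^(2)=1; μ^(3)=-11

((0, 0, 1); (0, 4, 0); (1, 0, 0))


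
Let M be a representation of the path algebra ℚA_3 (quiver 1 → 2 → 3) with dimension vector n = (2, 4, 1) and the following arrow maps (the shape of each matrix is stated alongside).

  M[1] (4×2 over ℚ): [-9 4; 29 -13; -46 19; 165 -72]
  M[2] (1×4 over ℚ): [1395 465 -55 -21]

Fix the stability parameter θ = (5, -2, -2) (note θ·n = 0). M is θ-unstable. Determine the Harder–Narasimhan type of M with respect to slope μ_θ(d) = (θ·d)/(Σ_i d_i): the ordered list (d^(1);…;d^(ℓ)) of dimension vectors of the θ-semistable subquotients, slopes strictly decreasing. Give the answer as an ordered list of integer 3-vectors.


Barcode: M ≅ I[1,2], I[1,3], I[2,2]^2. HN layers by μ_θ (3 steps, strictly decreasing):
  μ^(1)=3/2; μ^(2)=1/3; μ^(3)=-2

((1, 1, 0); (1, 1, 1); (0, 2, 0))


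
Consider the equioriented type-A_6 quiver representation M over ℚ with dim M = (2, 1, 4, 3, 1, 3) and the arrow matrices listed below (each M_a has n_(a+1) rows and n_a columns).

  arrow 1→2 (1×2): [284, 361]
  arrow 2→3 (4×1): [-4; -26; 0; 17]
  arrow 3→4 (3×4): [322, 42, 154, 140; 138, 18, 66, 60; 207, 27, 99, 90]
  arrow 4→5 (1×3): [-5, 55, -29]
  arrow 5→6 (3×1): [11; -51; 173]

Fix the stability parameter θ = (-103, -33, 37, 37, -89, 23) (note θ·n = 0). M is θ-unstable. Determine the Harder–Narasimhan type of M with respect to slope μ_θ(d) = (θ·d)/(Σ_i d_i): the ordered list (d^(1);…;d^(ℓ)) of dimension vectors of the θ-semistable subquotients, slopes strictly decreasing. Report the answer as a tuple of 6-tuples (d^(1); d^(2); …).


Interval decomposition of M: I[1,1], I[1,3], I[3,3]^2, I[3,6], I[4,4]^2, I[6,6]^2.
HN type (ℓ=5): μ^(1)=37; μ^(2)=23; μ^(3)=-5; μ^(4)=-33; μ^(5)=-103

((0, 0, 3, 2, 0, 0); (0, 0, 0, 0, 0, 3); (0, 0, 1, 1, 1, 0); (0, 1, 0, 0, 0, 0); (2, 0, 0, 0, 0, 0))


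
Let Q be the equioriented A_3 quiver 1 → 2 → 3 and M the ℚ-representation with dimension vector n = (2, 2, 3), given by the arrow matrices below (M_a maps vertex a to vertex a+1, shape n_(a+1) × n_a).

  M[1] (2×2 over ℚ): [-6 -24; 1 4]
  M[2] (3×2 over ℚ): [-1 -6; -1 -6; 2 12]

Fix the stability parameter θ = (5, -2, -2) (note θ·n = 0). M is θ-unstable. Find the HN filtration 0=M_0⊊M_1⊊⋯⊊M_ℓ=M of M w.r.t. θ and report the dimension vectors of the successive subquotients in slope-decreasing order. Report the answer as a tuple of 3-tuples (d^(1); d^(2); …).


Via rank(M_{q-1}∘⋯∘M_p): M ≅ I[1,1], I[1,2], I[2,3], I[3,3]^2.
μ_θ-semistable layers: μ^(1)=5; μ^(2)=3/2; μ^(3)=-2

((1, 0, 0); (1, 1, 0); (0, 1, 3))


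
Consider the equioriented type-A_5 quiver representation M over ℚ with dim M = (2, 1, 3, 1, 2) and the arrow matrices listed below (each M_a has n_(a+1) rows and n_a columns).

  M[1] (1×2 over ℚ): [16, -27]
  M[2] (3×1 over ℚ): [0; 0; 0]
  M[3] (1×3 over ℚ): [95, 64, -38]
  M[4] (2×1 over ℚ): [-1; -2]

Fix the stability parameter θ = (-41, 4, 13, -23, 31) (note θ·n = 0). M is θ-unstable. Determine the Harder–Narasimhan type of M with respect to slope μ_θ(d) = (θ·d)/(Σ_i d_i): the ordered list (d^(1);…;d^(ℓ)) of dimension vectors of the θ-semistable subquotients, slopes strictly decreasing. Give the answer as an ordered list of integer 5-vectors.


Via rank(M_{q-1}∘⋯∘M_p): M ≅ I[1,1], I[1,2], I[3,3]^2, I[3,5], I[5,5].
μ_θ-semistable layers: μ^(1)=31; μ^(2)=13; μ^(3)=4; μ^(4)=-5; μ^(5)=-41

((0, 0, 0, 0, 2); (0, 0, 2, 0, 0); (0, 1, 0, 0, 0); (0, 0, 1, 1, 0); (2, 0, 0, 0, 0))


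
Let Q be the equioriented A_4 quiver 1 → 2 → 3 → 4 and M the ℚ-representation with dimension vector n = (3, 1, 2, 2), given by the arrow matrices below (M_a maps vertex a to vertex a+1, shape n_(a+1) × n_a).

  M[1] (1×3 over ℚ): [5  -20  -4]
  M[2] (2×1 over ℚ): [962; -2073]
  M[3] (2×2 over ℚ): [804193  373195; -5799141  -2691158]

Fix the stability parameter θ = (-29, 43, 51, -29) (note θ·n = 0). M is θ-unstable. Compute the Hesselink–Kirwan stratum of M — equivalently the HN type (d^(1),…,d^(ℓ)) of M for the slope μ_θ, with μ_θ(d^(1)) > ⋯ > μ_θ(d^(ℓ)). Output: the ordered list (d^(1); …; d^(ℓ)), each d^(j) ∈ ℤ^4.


Barcode: M ≅ I[1,1]^2, I[1,4], I[3,4]. HN layers by μ_θ (3 steps, strictly decreasing):
  μ^(1)=65/3; μ^(2)=11; μ^(3)=-29

((0, 1, 1, 1); (0, 0, 1, 1); (3, 0, 0, 0))


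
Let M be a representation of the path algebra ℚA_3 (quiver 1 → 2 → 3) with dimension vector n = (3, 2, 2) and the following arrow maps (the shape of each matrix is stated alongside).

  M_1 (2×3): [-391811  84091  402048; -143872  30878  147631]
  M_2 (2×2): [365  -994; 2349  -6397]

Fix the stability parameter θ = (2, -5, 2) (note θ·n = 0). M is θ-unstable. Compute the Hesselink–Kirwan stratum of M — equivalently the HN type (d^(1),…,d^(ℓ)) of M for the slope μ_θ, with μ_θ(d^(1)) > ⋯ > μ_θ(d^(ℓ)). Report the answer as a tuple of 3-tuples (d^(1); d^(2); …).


Via rank(M_{q-1}∘⋯∘M_p): M ≅ I[1,1], I[1,3]^2.
μ_θ-semistable layers: μ^(1)=2; μ^(2)=-3/2

((1, 0, 2); (2, 2, 0))


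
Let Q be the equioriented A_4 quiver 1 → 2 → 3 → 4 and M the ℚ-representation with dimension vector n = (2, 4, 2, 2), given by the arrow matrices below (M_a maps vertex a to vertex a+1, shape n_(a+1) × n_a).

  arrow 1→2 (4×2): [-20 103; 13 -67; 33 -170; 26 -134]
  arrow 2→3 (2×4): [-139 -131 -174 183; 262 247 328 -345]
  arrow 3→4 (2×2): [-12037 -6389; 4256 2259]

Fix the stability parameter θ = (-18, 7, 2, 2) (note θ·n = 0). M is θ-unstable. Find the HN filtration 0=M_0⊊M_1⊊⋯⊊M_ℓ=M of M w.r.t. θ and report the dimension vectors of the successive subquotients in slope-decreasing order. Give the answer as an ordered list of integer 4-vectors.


Via rank(M_{q-1}∘⋯∘M_p): M ≅ I[1,4]^2, I[2,2]^2.
μ_θ-semistable layers: μ^(1)=7; μ^(2)=11/3; μ^(3)=-18

((0, 2, 0, 0); (0, 2, 2, 2); (2, 0, 0, 0))


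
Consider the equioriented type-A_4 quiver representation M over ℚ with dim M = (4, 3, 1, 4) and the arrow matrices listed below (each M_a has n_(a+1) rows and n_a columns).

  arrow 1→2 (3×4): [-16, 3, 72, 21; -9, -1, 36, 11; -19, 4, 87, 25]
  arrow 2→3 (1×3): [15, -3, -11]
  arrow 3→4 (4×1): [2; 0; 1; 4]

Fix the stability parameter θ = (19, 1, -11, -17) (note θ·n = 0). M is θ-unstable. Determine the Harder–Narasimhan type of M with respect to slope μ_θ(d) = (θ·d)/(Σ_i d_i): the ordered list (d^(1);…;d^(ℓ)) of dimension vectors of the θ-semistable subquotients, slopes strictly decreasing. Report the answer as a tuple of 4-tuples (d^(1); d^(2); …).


Via rank(M_{q-1}∘⋯∘M_p): M ≅ I[1,1], I[1,2]^2, I[1,4], I[4,4]^3.
μ_θ-semistable layers: μ^(1)=19; μ^(2)=10; μ^(3)=-2; μ^(4)=-17

((1, 0, 0, 0); (2, 2, 0, 0); (1, 1, 1, 1); (0, 0, 0, 3))


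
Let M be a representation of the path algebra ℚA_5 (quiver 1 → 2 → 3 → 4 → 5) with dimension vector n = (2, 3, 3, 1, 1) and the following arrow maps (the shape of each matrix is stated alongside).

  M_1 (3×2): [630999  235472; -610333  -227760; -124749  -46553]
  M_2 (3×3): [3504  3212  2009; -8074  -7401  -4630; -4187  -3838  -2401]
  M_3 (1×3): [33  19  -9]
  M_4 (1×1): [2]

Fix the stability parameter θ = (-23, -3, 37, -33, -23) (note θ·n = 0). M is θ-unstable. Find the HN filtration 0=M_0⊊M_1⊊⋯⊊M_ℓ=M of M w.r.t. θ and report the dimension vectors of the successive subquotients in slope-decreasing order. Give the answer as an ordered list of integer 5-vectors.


Via rank(M_{q-1}∘⋯∘M_p): M ≅ I[1,3]^2, I[2,5].
μ_θ-semistable layers: μ^(1)=37; μ^(2)=-3; μ^(3)=-11/2; μ^(4)=-23

((0, 0, 2, 0, 0); (0, 2, 0, 0, 0); (0, 1, 1, 1, 1); (2, 0, 0, 0, 0))


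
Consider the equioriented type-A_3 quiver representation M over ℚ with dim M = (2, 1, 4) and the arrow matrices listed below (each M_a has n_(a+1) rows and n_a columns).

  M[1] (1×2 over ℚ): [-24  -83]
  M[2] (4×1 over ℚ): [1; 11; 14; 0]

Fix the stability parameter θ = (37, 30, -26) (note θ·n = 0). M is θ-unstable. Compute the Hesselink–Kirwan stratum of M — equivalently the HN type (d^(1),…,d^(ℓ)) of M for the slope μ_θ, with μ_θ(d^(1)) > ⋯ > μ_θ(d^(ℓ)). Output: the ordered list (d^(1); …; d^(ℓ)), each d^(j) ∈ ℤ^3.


Barcode: M ≅ I[1,1], I[1,3], I[3,3]^3. HN layers by μ_θ (3 steps, strictly decreasing):
  μ^(1)=37; μ^(2)=41/3; μ^(3)=-26

((1, 0, 0); (1, 1, 1); (0, 0, 3))


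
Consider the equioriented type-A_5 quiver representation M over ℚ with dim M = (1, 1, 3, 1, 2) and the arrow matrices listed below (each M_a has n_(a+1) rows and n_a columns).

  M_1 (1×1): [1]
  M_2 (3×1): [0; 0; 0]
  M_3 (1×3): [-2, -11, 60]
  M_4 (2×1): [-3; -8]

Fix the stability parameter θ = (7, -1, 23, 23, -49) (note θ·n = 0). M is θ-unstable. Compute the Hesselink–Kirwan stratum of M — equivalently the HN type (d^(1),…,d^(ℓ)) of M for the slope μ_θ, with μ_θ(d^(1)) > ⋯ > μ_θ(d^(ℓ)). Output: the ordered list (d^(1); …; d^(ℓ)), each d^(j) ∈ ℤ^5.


Interval decomposition of M: I[1,2], I[3,3]^2, I[3,5], I[5,5].
HN type (ℓ=4): μ^(1)=23; μ^(2)=3; μ^(3)=-1; μ^(4)=-49

((0, 0, 2, 0, 0); (1, 1, 0, 0, 0); (0, 0, 1, 1, 1); (0, 0, 0, 0, 1))


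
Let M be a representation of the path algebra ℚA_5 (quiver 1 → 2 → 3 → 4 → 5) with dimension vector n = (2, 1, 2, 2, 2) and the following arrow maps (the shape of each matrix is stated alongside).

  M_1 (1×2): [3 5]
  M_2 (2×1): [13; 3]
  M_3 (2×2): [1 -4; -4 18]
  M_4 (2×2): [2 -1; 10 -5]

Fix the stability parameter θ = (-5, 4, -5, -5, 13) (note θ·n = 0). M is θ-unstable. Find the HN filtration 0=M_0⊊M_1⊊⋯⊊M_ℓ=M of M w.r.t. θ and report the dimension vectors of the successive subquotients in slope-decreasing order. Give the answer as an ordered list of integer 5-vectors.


Barcode: M ≅ I[1,1], I[1,4], I[3,5], I[5,5]. HN layers by μ_θ (3 steps, strictly decreasing):
  μ^(1)=13; μ^(2)=-2; μ^(3)=-5

((0, 0, 0, 0, 2); (0, 1, 1, 1, 0); (2, 0, 1, 1, 0))


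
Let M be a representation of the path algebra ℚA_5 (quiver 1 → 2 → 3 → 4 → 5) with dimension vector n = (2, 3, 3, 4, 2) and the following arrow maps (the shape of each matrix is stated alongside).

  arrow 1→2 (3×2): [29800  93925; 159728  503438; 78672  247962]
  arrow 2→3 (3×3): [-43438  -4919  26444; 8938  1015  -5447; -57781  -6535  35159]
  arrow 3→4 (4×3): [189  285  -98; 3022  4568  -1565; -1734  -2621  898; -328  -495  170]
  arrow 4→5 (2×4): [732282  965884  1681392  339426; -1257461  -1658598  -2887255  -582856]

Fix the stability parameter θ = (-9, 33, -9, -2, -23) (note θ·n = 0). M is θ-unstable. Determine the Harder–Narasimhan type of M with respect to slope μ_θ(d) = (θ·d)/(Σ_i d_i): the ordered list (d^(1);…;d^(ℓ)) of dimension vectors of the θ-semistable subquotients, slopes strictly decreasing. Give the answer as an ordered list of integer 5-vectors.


Via rank(M_{q-1}∘⋯∘M_p): M ≅ I[1,1], I[1,5], I[2,4]^2, I[4,5].
μ_θ-semistable layers: μ^(1)=22/3; μ^(2)=-1/4; μ^(3)=-9; μ^(4)=-25/2

((0, 2, 2, 2, 0); (0, 1, 1, 1, 1); (2, 0, 0, 0, 0); (0, 0, 0, 1, 1))


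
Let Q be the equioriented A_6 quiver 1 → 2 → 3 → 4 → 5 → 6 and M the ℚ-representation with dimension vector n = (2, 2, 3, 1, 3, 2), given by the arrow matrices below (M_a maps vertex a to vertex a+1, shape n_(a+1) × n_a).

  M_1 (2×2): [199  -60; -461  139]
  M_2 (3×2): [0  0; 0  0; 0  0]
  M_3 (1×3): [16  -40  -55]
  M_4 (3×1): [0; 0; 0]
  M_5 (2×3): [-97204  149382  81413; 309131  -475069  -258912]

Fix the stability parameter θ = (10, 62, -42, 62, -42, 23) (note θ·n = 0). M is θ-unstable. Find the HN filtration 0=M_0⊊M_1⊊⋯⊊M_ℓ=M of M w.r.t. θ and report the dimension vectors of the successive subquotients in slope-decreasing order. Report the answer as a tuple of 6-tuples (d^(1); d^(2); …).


Interval decomposition of M: I[1,2]^2, I[3,3]^2, I[3,4], I[5,5], I[5,6]^2.
HN type (ℓ=4): μ^(1)=62; μ^(2)=23; μ^(3)=10; μ^(4)=-42

((0, 2, 0, 1, 0, 0); (0, 0, 0, 0, 0, 2); (2, 0, 0, 0, 0, 0); (0, 0, 3, 0, 3, 0))


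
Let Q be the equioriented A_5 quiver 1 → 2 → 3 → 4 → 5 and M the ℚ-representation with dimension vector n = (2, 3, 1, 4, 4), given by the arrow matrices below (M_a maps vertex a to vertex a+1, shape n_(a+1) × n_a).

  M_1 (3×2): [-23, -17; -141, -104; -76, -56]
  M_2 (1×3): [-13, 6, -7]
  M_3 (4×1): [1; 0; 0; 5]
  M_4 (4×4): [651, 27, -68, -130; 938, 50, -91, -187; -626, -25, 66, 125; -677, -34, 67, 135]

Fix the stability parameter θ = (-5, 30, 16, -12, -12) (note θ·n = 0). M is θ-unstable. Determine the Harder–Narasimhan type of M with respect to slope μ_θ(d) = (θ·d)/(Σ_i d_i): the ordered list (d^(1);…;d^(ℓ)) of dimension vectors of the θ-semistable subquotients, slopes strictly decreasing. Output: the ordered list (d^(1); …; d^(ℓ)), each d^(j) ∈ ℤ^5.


Via rank(M_{q-1}∘⋯∘M_p): M ≅ I[1,2], I[1,5], I[2,2], I[4,5]^3.
μ_θ-semistable layers: μ^(1)=30; μ^(2)=11/2; μ^(3)=-5; μ^(4)=-12

((0, 2, 0, 0, 0); (0, 1, 1, 1, 1); (2, 0, 0, 0, 0); (0, 0, 0, 3, 3))


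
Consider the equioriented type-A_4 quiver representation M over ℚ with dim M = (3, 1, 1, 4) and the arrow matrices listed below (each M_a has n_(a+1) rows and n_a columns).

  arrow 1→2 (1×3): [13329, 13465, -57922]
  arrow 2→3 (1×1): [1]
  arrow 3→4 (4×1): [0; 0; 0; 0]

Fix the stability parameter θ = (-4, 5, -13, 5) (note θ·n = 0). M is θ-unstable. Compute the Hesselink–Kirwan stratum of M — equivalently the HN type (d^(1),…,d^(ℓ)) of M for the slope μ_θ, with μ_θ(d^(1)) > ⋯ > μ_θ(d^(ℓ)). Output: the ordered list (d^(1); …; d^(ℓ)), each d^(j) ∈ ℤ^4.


Interval decomposition of M: I[1,1]^2, I[1,3], I[4,4]^4.
HN type (ℓ=2): μ^(1)=5; μ^(2)=-4

((0, 0, 0, 4); (3, 1, 1, 0))


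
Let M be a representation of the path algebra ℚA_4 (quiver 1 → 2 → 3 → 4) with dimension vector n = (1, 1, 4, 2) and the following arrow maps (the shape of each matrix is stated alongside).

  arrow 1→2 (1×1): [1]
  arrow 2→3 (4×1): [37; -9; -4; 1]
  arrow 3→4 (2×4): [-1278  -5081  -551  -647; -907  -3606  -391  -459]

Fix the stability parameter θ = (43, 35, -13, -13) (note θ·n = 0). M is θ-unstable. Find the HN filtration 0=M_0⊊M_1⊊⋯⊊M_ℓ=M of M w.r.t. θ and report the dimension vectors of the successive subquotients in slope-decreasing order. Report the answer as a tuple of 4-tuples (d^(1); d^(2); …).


Interval decomposition of M: I[1,3], I[3,3], I[3,4]^2.
HN type (ℓ=2): μ^(1)=65/3; μ^(2)=-13

((1, 1, 1, 0); (0, 0, 3, 2))


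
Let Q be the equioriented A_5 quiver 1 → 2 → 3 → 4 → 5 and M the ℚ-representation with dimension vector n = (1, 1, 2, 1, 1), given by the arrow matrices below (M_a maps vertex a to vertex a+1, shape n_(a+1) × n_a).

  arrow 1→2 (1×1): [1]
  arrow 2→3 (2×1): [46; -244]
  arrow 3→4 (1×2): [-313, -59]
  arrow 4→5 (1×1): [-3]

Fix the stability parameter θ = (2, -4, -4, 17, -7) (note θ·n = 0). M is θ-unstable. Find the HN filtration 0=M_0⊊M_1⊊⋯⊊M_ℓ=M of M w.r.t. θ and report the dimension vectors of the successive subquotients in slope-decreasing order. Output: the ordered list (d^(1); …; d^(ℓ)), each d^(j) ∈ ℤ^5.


Via rank(M_{q-1}∘⋯∘M_p): M ≅ I[1,5], I[3,3].
μ_θ-semistable layers: μ^(1)=5; μ^(2)=-2; μ^(3)=-4

((0, 0, 0, 1, 1); (1, 1, 1, 0, 0); (0, 0, 1, 0, 0))


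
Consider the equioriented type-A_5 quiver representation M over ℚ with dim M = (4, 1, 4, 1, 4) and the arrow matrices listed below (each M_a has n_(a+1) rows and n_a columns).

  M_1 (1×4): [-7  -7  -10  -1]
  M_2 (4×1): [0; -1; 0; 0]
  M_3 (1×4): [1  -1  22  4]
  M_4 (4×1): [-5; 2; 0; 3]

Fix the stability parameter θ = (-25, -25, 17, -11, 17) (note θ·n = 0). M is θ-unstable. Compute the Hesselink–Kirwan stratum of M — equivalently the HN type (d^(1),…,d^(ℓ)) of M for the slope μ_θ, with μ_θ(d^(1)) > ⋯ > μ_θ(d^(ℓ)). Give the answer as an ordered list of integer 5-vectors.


Barcode: M ≅ I[1,1]^3, I[1,5], I[3,3]^3, I[5,5]^3. HN layers by μ_θ (3 steps, strictly decreasing):
  μ^(1)=17; μ^(2)=3; μ^(3)=-25

((0, 0, 3, 0, 4); (0, 0, 1, 1, 0); (4, 1, 0, 0, 0))


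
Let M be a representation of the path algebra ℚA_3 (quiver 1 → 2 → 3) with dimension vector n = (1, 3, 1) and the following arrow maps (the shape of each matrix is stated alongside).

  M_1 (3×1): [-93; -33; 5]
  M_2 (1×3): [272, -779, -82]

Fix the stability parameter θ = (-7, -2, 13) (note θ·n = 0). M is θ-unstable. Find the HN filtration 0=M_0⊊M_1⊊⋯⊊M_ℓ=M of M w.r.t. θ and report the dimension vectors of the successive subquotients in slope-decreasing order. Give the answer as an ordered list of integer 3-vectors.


Interval decomposition of M: I[1,3], I[2,2]^2.
HN type (ℓ=3): μ^(1)=13; μ^(2)=-2; μ^(3)=-7

((0, 0, 1); (0, 3, 0); (1, 0, 0))


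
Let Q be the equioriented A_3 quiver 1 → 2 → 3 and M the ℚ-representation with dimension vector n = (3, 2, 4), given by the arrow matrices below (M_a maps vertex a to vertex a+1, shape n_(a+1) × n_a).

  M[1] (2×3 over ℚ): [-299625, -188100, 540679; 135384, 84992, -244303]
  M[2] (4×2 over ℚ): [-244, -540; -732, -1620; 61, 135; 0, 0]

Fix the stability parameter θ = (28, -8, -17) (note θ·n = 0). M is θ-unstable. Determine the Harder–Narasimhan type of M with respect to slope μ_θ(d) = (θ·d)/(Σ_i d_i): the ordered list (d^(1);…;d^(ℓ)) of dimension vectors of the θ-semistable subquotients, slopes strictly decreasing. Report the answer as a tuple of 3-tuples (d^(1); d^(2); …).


Via rank(M_{q-1}∘⋯∘M_p): M ≅ I[1,1], I[1,2], I[1,3], I[3,3]^3.
μ_θ-semistable layers: μ^(1)=28; μ^(2)=10; μ^(3)=1; μ^(4)=-17

((1, 0, 0); (1, 1, 0); (1, 1, 1); (0, 0, 3))


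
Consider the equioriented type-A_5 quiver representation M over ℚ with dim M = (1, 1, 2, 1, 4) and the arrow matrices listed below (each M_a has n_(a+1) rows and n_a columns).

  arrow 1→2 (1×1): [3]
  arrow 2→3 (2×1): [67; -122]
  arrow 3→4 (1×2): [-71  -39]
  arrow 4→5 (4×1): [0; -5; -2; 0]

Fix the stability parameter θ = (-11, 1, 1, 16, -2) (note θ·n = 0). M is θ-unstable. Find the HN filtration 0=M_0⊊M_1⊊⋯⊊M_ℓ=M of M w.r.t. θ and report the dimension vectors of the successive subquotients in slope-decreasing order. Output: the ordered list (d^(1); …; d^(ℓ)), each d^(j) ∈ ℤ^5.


Via rank(M_{q-1}∘⋯∘M_p): M ≅ I[1,5], I[3,3], I[5,5]^3.
μ_θ-semistable layers: μ^(1)=7; μ^(2)=1; μ^(3)=-2; μ^(4)=-11

((0, 0, 0, 1, 1); (0, 1, 2, 0, 0); (0, 0, 0, 0, 3); (1, 0, 0, 0, 0))


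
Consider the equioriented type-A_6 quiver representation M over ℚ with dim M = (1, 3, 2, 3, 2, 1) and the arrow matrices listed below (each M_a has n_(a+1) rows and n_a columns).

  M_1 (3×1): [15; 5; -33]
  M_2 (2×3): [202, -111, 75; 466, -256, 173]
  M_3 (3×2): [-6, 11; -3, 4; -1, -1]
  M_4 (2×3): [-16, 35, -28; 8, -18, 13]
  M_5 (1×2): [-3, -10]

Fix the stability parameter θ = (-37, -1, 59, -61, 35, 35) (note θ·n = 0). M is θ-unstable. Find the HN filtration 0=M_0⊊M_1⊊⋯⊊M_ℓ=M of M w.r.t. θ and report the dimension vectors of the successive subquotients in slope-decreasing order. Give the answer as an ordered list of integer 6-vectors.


Via rank(M_{q-1}∘⋯∘M_p): M ≅ I[1,6], I[2,2], I[2,5], I[4,4].
μ_θ-semistable layers: μ^(1)=35; μ^(2)=-1; μ^(3)=-37; μ^(4)=-61

((0, 0, 0, 0, 2, 1); (0, 3, 2, 2, 0, 0); (1, 0, 0, 0, 0, 0); (0, 0, 0, 1, 0, 0))


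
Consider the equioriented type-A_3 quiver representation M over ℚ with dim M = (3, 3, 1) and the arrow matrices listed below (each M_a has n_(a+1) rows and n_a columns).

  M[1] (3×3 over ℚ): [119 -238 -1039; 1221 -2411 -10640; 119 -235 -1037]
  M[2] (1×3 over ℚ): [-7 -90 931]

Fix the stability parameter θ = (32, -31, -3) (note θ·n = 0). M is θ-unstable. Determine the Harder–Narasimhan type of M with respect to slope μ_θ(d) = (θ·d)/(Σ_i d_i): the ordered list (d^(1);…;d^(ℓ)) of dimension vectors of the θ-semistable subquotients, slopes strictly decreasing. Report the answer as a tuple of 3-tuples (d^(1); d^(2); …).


Via rank(M_{q-1}∘⋯∘M_p): M ≅ I[1,2]^2, I[1,3].
μ_θ-semistable layers: μ^(1)=1/2; μ^(2)=-2/3

((2, 2, 0); (1, 1, 1))


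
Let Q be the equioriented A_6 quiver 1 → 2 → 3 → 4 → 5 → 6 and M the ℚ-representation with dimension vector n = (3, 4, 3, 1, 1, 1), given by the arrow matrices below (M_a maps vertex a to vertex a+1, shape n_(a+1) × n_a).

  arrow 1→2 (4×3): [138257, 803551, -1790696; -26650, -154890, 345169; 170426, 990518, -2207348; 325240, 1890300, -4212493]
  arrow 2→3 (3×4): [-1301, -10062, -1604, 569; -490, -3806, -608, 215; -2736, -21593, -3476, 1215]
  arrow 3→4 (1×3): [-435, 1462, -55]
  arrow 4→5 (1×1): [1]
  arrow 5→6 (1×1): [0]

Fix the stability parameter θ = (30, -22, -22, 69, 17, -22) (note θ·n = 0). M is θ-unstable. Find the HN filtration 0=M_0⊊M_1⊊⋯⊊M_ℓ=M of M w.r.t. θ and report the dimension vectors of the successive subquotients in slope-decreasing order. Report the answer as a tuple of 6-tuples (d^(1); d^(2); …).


Barcode: M ≅ I[1,1], I[1,3], I[1,5], I[2,2], I[2,3], I[6,6]. HN layers by μ_θ (4 steps, strictly decreasing):
  μ^(1)=43; μ^(2)=30; μ^(3)=-14/3; μ^(4)=-22

((0, 0, 0, 1, 1, 0); (1, 0, 0, 0, 0, 0); (2, 2, 2, 0, 0, 0); (0, 2, 1, 0, 0, 1))


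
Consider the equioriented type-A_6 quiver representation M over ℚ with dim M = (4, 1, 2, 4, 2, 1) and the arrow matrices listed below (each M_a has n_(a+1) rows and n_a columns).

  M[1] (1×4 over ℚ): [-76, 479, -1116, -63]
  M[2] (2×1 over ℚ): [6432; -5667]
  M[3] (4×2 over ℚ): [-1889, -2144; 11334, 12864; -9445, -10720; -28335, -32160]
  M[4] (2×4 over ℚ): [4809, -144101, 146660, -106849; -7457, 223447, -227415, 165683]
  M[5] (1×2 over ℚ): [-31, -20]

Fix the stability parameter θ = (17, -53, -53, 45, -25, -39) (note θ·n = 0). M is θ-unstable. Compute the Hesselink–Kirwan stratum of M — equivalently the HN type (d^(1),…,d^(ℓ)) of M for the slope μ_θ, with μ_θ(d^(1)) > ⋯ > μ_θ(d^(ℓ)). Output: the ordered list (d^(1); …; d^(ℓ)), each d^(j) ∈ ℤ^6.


Barcode: M ≅ I[1,1]^3, I[1,3], I[3,5], I[4,4]^2, I[4,6]. HN layers by μ_θ (6 steps, strictly decreasing):
  μ^(1)=45; μ^(2)=17; μ^(3)=10; μ^(4)=-19/3; μ^(5)=-89/3; μ^(6)=-53

((0, 0, 0, 2, 0, 0); (3, 0, 0, 0, 0, 0); (0, 0, 0, 1, 1, 0); (0, 0, 0, 1, 1, 1); (1, 1, 1, 0, 0, 0); (0, 0, 1, 0, 0, 0))


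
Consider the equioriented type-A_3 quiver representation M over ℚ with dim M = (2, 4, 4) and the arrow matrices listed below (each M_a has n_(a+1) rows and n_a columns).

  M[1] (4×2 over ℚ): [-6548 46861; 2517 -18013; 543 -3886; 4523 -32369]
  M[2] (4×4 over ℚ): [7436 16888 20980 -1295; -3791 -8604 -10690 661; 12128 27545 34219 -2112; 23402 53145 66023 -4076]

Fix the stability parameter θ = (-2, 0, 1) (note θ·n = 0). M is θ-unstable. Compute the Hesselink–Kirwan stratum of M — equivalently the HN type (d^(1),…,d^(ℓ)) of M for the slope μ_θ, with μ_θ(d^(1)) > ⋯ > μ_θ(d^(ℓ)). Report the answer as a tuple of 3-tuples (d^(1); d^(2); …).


Interval decomposition of M: I[1,3]^2, I[2,2], I[2,3], I[3,3].
HN type (ℓ=3): μ^(1)=1; μ^(2)=0; μ^(3)=-2

((0, 0, 4); (0, 4, 0); (2, 0, 0))


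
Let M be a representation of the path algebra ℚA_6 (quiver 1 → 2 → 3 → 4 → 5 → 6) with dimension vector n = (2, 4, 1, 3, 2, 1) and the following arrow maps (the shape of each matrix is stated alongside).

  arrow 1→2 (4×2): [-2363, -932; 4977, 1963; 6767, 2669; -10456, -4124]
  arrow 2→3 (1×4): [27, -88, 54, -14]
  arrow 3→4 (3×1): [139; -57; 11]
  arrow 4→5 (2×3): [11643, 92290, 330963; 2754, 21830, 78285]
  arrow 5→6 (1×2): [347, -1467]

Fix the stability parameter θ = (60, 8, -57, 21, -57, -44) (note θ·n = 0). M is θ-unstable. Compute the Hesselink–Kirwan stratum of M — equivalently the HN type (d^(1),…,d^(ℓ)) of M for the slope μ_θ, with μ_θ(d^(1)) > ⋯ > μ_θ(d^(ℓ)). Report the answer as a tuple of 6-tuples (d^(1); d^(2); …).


Interval decomposition of M: I[1,2], I[1,6], I[2,2]^2, I[4,4], I[4,5].
HN type (ℓ=5): μ^(1)=34; μ^(2)=21; μ^(3)=8; μ^(4)=-23/2; μ^(5)=-18

((1, 1, 0, 0, 0, 0); (0, 0, 0, 1, 0, 0); (0, 2, 0, 0, 0, 0); (1, 1, 1, 1, 1, 1); (0, 0, 0, 1, 1, 0))


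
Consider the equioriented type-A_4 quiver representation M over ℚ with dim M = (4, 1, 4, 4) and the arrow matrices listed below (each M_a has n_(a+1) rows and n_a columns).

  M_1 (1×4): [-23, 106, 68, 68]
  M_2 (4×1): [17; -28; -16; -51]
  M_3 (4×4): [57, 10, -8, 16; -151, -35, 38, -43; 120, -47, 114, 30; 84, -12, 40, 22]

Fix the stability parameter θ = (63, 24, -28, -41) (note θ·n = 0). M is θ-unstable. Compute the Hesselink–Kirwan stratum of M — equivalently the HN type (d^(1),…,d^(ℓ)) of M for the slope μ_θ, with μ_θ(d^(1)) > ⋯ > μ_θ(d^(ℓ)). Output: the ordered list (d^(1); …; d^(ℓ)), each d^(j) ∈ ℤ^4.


Interval decomposition of M: I[1,1]^3, I[1,4], I[3,3], I[3,4]^2, I[4,4].
HN type (ℓ=5): μ^(1)=63; μ^(2)=9/2; μ^(3)=-28; μ^(4)=-69/2; μ^(5)=-41

((3, 0, 0, 0); (1, 1, 1, 1); (0, 0, 1, 0); (0, 0, 2, 2); (0, 0, 0, 1))
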